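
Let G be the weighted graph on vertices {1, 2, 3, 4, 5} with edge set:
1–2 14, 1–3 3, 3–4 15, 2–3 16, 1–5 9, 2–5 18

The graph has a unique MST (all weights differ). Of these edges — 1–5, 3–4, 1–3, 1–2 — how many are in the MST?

4

Kruskal's algorithm — process edges by increasing weight (ties by edge label):
1–3 (3): add — endpoints in different components.
1–5 (9): add — endpoints in different components.
1–2 (14): add — endpoints in different components.
3–4 (15): add — endpoints in different components.
MST edge set: {1–3, 1–5, 1–2, 3–4}.
Of the listed edges, {1–5, 3–4, 1–3, 1–2} are in the MST → 4.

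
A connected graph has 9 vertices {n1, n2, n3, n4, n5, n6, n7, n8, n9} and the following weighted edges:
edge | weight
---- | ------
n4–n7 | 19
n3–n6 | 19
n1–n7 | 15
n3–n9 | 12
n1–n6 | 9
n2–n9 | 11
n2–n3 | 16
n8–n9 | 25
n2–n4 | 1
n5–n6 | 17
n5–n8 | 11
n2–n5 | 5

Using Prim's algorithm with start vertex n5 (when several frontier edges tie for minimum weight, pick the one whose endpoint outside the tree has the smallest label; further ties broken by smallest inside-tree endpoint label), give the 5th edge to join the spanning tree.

n3-n9

Prim, starting at n5.
Step 1: frontier [n2–n5 5, n5–n8 11, n5–n6 17] → take n2–n5 (5); add n2.
Step 2: frontier [n2–n4 1, n2–n9 11, n2–n3 16, n5–n8 11, n5–n6 17] → take n2–n4 (1); add n4.
Step 3: frontier [n2–n9 11, n2–n3 16, n4–n7 19, n5–n8 11, n5–n6 17] → take n5–n8 (11); add n8.
Step 4: frontier [n2–n9 11, n2–n3 16, n4–n7 19, n5–n6 17, n8–n9 25] → take n2–n9 (11); add n9.
Step 5: frontier [n2–n3 16, n4–n7 19, n5–n6 17, n3–n9 12] → take n3–n9 (12); add n3.
Step 6: frontier [n3–n6 19, n4–n7 19, n5–n6 17] → take n5–n6 (17); add n6.
Step 7: frontier [n4–n7 19, n1–n6 9] → take n1–n6 (9); add n1.
Step 8: frontier [n1–n7 15, n4–n7 19] → take n1–n7 (15); add n7.
The 5th edge added is n3–n9.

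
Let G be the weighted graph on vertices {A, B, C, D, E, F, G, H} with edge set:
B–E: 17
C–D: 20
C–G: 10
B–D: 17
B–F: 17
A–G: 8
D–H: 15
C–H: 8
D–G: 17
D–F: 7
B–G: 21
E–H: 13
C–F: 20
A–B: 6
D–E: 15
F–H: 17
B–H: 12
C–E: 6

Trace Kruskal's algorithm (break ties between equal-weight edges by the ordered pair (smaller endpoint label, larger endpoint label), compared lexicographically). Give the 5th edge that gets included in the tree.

C-H

Kruskal: consider edges lightest-first.
A–B (6): add — endpoints in different components.
C–E (6): add — endpoints in different components.
D–F (7): add — endpoints in different components.
A–G (8): add — endpoints in different components.
C–H (8): add — endpoints in different components.
C–G (10): add — endpoints in different components.
B–H (12): skip — B and H already connected.
E–H (13): skip — E and H already connected.
D–E (15): add — endpoints in different components.
The 5th edge added is C–H.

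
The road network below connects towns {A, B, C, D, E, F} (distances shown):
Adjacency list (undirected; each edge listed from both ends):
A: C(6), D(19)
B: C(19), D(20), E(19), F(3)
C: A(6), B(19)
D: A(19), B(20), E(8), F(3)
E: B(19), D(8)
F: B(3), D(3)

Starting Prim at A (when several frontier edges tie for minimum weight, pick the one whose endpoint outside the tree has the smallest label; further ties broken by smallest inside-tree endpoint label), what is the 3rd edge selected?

B-F

Prim's algorithm from A:
Step 1: frontier [A—C 6, A—D 19] → take A—C (6); add C.
Step 2: frontier [A—D 19, B—C 19] → take B—C (19); add B.
Step 3: frontier [A—D 19, B—F 3, B—E 19, B—D 20] → take B—F (3); add F.
Step 4: frontier [A—D 19, B—E 19, B—D 20, D—F 3] → take D—F (3); add D.
Step 5: frontier [B—E 19, D—E 8] → take D—E (8); add E.
The 3rd edge added is B—F.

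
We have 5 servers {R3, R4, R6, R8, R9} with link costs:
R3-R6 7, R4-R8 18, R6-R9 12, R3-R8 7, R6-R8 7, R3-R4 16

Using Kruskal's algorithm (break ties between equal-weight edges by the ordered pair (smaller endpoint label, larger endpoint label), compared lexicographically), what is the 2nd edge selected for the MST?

Kruskal: consider edges lightest-first.
R3-R6 (7): add — endpoints in different components.
R3-R8 (7): add — endpoints in different components.
R6-R8 (7): skip — R8 and R6 already connected.
R6-R9 (12): add — endpoints in different components.
R3-R4 (16): add — endpoints in different components.
The 2nd edge added is R3-R8.

R3-R8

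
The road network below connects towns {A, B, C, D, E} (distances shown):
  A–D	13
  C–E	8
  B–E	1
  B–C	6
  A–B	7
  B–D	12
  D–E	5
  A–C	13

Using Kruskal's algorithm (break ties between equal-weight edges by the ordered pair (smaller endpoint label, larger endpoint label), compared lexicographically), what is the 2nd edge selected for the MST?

D-E

Kruskal's algorithm — process edges by increasing weight (ties by edge label):
B–E (1): add. Components now {A} {B,E} {C} {D}
D–E (5): add. Components now {A} {B,D,E} {C}
B–C (6): add. Components now {A} {B,C,D,E}
A–B (7): add. Components now {A,B,C,D,E}
The 2nd edge added is D–E.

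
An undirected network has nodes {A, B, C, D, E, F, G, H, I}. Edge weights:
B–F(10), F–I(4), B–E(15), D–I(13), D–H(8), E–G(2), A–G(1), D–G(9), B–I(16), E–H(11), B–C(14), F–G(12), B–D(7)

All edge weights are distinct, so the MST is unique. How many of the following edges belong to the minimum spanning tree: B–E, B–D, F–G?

Kruskal: consider edges lightest-first.
A–G (1): add — endpoints in different components.
E–G (2): add — endpoints in different components.
F–I (4): add — endpoints in different components.
B–D (7): add — endpoints in different components.
D–H (8): add — endpoints in different components.
D–G (9): add — endpoints in different components.
B–F (10): add — endpoints in different components.
E–H (11): skip — E and H already connected.
F–G (12): skip — F and G already connected.
D–I (13): skip — D and I already connected.
B–C (14): add — endpoints in different components.
MST edge set: {A–G, E–G, F–I, B–D, D–H, D–G, B–F, B–C}.
Of the listed edges, {B–D} are in the MST → 1.

1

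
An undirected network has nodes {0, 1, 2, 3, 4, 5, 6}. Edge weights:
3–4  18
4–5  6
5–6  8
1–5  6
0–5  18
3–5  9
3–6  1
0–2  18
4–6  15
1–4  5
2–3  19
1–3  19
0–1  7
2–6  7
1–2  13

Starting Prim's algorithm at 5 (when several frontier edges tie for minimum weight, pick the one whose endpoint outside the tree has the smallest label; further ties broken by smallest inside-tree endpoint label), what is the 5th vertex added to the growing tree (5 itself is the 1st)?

Prim, starting at 5.
Step 1: cheapest edge leaving the tree is 1–5 (6); add 1.
Step 2: cheapest edge leaving the tree is 1–4 (5); add 4.
Step 3: cheapest edge leaving the tree is 0–1 (7); add 0.
Step 4: cheapest edge leaving the tree is 5–6 (8); add 6.
Step 5: cheapest edge leaving the tree is 3–6 (1); add 3.
Step 6: cheapest edge leaving the tree is 2–6 (7); add 2.
Vertex order: 5, 1, 4, 0, 6, 3, 2. The 5th vertex is 6.

6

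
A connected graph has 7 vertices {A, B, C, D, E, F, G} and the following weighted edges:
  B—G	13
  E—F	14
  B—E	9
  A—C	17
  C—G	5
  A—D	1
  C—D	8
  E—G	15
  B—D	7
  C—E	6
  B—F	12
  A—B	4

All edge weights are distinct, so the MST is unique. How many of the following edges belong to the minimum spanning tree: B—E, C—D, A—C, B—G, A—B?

Kruskal's algorithm — process edges by increasing weight (ties by edge label):
A—D (1): add — endpoints in different components.
A—B (4): add — endpoints in different components.
C—G (5): add — endpoints in different components.
C—E (6): add — endpoints in different components.
B—D (7): skip — B and D already connected.
C—D (8): add — endpoints in different components.
B—E (9): skip — B and E already connected.
B—F (12): add — endpoints in different components.
MST edge set: {A—D, A—B, C—G, C—E, C—D, B—F}.
Of the listed edges, {C—D, A—B} are in the MST → 2.

2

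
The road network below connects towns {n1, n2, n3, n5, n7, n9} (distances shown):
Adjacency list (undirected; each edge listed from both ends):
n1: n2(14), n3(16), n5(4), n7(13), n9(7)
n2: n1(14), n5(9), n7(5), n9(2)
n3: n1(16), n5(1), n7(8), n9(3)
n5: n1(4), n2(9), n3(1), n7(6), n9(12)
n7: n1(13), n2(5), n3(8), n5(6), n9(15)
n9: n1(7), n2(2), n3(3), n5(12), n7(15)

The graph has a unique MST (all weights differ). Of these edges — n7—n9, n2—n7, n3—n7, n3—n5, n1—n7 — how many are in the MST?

Sort edges by weight, then run Kruskal:
n3—n5 (1): add — endpoints in different components.
n2—n9 (2): add — endpoints in different components.
n3—n9 (3): add — endpoints in different components.
n1—n5 (4): add — endpoints in different components.
n2—n7 (5): add — endpoints in different components.
MST edge set: {n3—n5, n2—n9, n3—n9, n1—n5, n2—n7}.
Of the listed edges, {n2—n7, n3—n5} are in the MST → 2.

2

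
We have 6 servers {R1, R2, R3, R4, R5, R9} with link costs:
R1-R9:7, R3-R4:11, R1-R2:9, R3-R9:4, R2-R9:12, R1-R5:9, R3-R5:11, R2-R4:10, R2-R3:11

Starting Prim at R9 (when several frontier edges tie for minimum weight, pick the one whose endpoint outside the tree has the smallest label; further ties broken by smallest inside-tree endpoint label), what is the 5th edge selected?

Prim's algorithm from R9:
Step 1: frontier [R3-R9 4, R1-R9 7, R2-R9 12] → take R3-R9 (4); add R3.
Step 2: frontier [R2-R3 11, R3-R4 11, R3-R5 11, R1-R9 7, R2-R9 12] → take R1-R9 (7); add R1.
Step 3: frontier [R1-R2 9, R1-R5 9, R2-R3 11, R3-R4 11, R3-R5 11, R2-R9 12] → take R1-R2 (9); add R2.
Step 4: frontier [R1-R5 9, R2-R4 10, R3-R4 11, R3-R5 11] → take R1-R5 (9); add R5.
Step 5: frontier [R2-R4 10, R3-R4 11] → take R2-R4 (10); add R4.
The 5th edge added is R2-R4.

R2-R4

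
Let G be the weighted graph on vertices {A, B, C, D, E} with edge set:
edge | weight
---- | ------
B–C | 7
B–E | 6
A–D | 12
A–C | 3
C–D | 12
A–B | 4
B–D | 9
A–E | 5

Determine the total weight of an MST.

21

Grow the tree from B using Prim:
Step 1: frontier [A–B 4, B–E 6, B–C 7, B–D 9] → take A–B (4); add A.
Step 2: frontier [A–C 3, A–E 5, A–D 12, B–E 6, B–C 7, B–D 9] → take A–C (3); add C.
Step 3: frontier [A–E 5, A–D 12, B–E 6, B–D 9, C–D 12] → take A–E (5); add E.
Step 4: frontier [A–D 12, B–D 9, C–D 12] → take B–D (9); add D.
MST edges: A–B, A–C, A–E, B–D; total weight 4+3+5+9 = 21.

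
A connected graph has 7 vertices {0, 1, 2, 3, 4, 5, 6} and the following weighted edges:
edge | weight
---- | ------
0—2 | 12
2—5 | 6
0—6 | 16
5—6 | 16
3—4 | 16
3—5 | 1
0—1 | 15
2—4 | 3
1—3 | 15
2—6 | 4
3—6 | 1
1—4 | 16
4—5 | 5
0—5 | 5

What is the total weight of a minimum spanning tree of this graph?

Prim, starting at 5.
Step 1: cheapest edge leaving the tree is 3—5 (1); add 3.
Step 2: cheapest edge leaving the tree is 3—6 (1); add 6.
Step 3: cheapest edge leaving the tree is 2—6 (4); add 2.
Step 4: cheapest edge leaving the tree is 2—4 (3); add 4.
Step 5: cheapest edge leaving the tree is 0—5 (5); add 0.
Step 6: cheapest edge leaving the tree is 0—1 (15); add 1.
MST edges: 3—5, 3—6, 2—6, 2—4, 0—5, 0—1; total weight 1+1+4+3+5+15 = 29.

29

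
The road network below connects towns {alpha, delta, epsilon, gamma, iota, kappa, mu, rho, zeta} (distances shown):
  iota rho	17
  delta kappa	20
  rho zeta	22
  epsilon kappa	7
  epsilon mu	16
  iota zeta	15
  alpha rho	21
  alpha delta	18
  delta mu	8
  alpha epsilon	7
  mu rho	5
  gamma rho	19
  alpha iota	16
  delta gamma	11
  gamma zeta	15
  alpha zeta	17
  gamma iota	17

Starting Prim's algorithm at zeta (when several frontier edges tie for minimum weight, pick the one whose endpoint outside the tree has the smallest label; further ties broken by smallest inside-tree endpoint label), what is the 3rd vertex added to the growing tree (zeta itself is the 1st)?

Prim's algorithm from zeta:
Step 1: cheapest edge leaving the tree is gamma zeta (15); add gamma.
Step 2: cheapest edge leaving the tree is delta gamma (11); add delta.
Step 3: cheapest edge leaving the tree is delta mu (8); add mu.
Step 4: cheapest edge leaving the tree is mu rho (5); add rho.
Step 5: cheapest edge leaving the tree is iota zeta (15); add iota.
Step 6: cheapest edge leaving the tree is alpha iota (16); add alpha.
Step 7: cheapest edge leaving the tree is alpha epsilon (7); add epsilon.
Step 8: cheapest edge leaving the tree is epsilon kappa (7); add kappa.
Vertex order: zeta, gamma, delta, mu, rho, iota, alpha, epsilon, kappa. The 3rd vertex is delta.

delta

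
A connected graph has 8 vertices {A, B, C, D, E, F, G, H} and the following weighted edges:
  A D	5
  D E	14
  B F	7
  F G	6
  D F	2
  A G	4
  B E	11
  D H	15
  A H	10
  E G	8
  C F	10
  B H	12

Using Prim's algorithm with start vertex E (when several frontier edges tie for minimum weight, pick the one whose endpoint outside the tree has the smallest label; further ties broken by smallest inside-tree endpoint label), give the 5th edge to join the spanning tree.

B-F

Prim, starting at E.
Step 1: frontier [E G 8, B E 11, D E 14] → take E G (8); add G.
Step 2: frontier [B E 11, D E 14, A G 4, F G 6] → take A G (4); add A.
Step 3: frontier [A D 5, A H 10, B E 11, D E 14, F G 6] → take A D (5); add D.
Step 4: frontier [A H 10, D F 2, D H 15, B E 11, F G 6] → take D F (2); add F.
Step 5: frontier [A H 10, D H 15, B E 11, B F 7, C F 10] → take B F (7); add B.
Step 6: frontier [A H 10, B H 12, D H 15, C F 10] → take C F (10); add C.
Step 7: frontier [A H 10, B H 12, D H 15] → take A H (10); add H.
The 5th edge added is B F.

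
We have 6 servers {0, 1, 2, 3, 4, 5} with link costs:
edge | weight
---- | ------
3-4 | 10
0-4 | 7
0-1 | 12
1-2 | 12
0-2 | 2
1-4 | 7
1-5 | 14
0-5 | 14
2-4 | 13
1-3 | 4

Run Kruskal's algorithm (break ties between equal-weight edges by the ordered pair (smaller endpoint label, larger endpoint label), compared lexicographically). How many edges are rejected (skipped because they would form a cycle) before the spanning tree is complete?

Sort edges by weight, then run Kruskal:
0-2 (2): add. Components now {0,2} {1} {3} {4} {5}
1-3 (4): add. Components now {0,2} {1,3} {4} {5}
0-4 (7): add. Components now {0,2,4} {1,3} {5}
1-4 (7): add. Components now {0,1,2,3,4} {5}
3-4 (10): skip — 3 and 4 already connected.
0-1 (12): skip — 0 and 1 already connected.
1-2 (12): skip — 1 and 2 already connected.
2-4 (13): skip — 2 and 4 already connected.
0-5 (14): add. Components now {0,1,2,3,4,5}
Edges rejected before the tree was complete: 4.

4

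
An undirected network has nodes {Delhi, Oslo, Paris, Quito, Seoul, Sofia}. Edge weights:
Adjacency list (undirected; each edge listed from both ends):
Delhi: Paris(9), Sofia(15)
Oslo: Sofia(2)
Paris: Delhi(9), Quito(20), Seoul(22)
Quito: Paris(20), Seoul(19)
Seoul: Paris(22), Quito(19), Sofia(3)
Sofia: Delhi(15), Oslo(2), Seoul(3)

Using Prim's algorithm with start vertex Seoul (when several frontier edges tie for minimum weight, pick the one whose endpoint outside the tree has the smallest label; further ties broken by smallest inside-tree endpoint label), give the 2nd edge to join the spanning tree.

Grow the tree from Seoul using Prim:
Step 1: frontier [Seoul—Sofia 3, Quito—Seoul 19, Paris—Seoul 22] → take Seoul—Sofia (3); add Sofia.
Step 2: frontier [Quito—Seoul 19, Paris—Seoul 22, Oslo—Sofia 2, Delhi—Sofia 15] → take Oslo—Sofia (2); add Oslo.
Step 3: frontier [Quito—Seoul 19, Paris—Seoul 22, Delhi—Sofia 15] → take Delhi—Sofia (15); add Delhi.
Step 4: frontier [Delhi—Paris 9, Quito—Seoul 19, Paris—Seoul 22] → take Delhi—Paris (9); add Paris.
Step 5: frontier [Paris—Quito 20, Quito—Seoul 19] → take Quito—Seoul (19); add Quito.
The 2nd edge added is Oslo—Sofia.

Oslo-Sofia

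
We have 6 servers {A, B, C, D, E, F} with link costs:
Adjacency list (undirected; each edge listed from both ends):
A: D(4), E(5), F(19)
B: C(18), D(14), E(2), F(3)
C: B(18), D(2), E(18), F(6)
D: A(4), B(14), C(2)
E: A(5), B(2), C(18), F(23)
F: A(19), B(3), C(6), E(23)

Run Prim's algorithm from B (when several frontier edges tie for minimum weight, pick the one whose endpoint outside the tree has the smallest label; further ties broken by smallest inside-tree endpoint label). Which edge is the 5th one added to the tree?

C-D

Prim, starting at B.
Step 1: frontier [B-E 2, B-F 3, B-D 14, B-C 18] → take B-E (2); add E.
Step 2: frontier [B-F 3, B-D 14, B-C 18, A-E 5, C-E 18, E-F 23] → take B-F (3); add F.
Step 3: frontier [B-D 14, B-C 18, A-E 5, C-E 18, C-F 6, A-F 19] → take A-E (5); add A.
Step 4: frontier [A-D 4, B-D 14, B-C 18, C-E 18, C-F 6] → take A-D (4); add D.
Step 5: frontier [B-C 18, C-D 2, C-E 18, C-F 6] → take C-D (2); add C.
The 5th edge added is C-D.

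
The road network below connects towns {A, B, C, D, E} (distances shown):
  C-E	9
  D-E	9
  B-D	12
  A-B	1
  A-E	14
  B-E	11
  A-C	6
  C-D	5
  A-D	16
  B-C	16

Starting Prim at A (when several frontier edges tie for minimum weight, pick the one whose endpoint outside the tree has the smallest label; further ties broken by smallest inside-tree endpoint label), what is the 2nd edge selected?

A-C

Prim's algorithm from A:
Step 1: frontier [A-B 1, A-C 6, A-E 14, A-D 16] → take A-B (1); add B.
Step 2: frontier [A-C 6, A-E 14, A-D 16, B-E 11, B-D 12, B-C 16] → take A-C (6); add C.
Step 3: frontier [A-E 14, A-D 16, B-E 11, B-D 12, C-D 5, C-E 9] → take C-D (5); add D.
Step 4: frontier [A-E 14, B-E 11, C-E 9, D-E 9] → take C-E (9); add E.
The 2nd edge added is A-C.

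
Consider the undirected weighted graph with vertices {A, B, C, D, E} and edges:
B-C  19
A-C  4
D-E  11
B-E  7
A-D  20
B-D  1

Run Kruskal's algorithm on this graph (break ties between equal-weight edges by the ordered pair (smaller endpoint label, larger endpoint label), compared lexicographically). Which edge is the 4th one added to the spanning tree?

Kruskal's algorithm — process edges by increasing weight (ties by edge label):
B-D (1): add. Components now {A} {B,D} {C} {E}
A-C (4): add. Components now {A,C} {B,D} {E}
B-E (7): add. Components now {A,C} {B,D,E}
D-E (11): skip — D and E already connected.
B-C (19): add. Components now {A,B,C,D,E}
The 4th edge added is B-C.

B-C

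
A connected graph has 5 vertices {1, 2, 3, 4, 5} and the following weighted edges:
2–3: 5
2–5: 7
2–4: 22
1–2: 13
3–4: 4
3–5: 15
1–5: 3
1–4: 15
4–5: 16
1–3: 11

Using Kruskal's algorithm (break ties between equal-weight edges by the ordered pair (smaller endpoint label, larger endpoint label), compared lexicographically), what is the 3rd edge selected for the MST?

Kruskal: consider edges lightest-first.
1–5 (3): add — endpoints in different components.
3–4 (4): add — endpoints in different components.
2–3 (5): add — endpoints in different components.
2–5 (7): add — endpoints in different components.
The 3rd edge added is 2–3.

2-3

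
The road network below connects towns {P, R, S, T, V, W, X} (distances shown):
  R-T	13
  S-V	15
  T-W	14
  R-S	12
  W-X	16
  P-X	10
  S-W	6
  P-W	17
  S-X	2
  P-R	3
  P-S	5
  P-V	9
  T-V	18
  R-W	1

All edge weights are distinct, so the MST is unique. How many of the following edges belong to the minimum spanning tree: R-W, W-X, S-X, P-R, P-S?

4

Sort edges by weight, then run Kruskal:
R-W (1): add. Components now {S} {T} {R,W} {P} {V} {X}
S-X (2): add. Components now {S,X} {T} {R,W} {P} {V}
P-R (3): add. Components now {S,X} {T} {P,R,W} {V}
P-S (5): add. Components now {P,R,S,W,X} {T} {V}
S-W (6): skip — S and W already connected.
P-V (9): add. Components now {P,R,S,V,W,X} {T}
P-X (10): skip — P and X already connected.
R-S (12): skip — S and R already connected.
R-T (13): add. Components now {P,R,S,T,V,W,X}
MST edge set: {R-W, S-X, P-R, P-S, P-V, R-T}.
Of the listed edges, {R-W, S-X, P-R, P-S} are in the MST → 4.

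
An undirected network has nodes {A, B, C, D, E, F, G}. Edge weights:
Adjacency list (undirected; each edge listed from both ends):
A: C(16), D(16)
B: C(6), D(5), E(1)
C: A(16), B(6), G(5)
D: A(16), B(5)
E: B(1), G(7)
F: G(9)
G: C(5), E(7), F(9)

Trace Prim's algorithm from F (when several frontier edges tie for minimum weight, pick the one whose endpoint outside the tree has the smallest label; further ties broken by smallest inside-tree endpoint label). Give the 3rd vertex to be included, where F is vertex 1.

Prim, starting at F.
Step 1: cheapest edge leaving the tree is F G (9); add G.
Step 2: cheapest edge leaving the tree is C G (5); add C.
Step 3: cheapest edge leaving the tree is B C (6); add B.
Step 4: cheapest edge leaving the tree is B E (1); add E.
Step 5: cheapest edge leaving the tree is B D (5); add D.
Step 6: cheapest edge leaving the tree is A C (16); add A.
Vertex order: F, G, C, B, E, D, A. The 3rd vertex is C.

C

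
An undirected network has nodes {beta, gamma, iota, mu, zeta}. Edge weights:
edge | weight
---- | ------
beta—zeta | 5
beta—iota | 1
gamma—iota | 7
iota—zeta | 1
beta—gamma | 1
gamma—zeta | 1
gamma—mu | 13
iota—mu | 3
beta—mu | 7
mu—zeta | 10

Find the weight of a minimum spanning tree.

6

Kruskal's algorithm — process edges by increasing weight (ties by edge label):
beta—gamma (1): add — endpoints in different components.
beta—iota (1): add — endpoints in different components.
gamma—zeta (1): add — endpoints in different components.
iota—zeta (1): skip — zeta and iota already connected.
iota—mu (3): add — endpoints in different components.
MST edges: beta—gamma, beta—iota, gamma—zeta, iota—mu; total weight 1+1+1+3 = 6.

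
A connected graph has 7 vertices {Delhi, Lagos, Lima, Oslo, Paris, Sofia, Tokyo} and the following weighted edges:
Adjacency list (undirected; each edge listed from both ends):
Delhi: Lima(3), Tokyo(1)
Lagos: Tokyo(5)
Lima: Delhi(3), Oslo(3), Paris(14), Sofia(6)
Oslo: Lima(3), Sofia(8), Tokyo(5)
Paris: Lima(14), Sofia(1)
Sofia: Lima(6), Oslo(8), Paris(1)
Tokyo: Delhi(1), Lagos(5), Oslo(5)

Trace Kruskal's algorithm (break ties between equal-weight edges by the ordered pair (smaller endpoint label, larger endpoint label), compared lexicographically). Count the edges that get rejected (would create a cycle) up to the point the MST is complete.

Kruskal's algorithm — process edges by increasing weight (ties by edge label):
Delhi Tokyo (1): add — endpoints in different components.
Paris Sofia (1): add — endpoints in different components.
Delhi Lima (3): add — endpoints in different components.
Lima Oslo (3): add — endpoints in different components.
Lagos Tokyo (5): add — endpoints in different components.
Oslo Tokyo (5): skip — Oslo and Tokyo already connected.
Lima Sofia (6): add — endpoints in different components.
Edges rejected before the tree was complete: 1.

1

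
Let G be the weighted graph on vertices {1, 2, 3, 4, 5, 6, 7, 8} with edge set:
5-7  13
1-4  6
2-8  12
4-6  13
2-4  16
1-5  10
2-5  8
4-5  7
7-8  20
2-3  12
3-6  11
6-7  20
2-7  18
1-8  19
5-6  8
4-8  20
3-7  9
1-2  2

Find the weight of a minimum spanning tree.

55

Kruskal: consider edges lightest-first.
1-2 (2): add — endpoints in different components.
1-4 (6): add — endpoints in different components.
4-5 (7): add — endpoints in different components.
2-5 (8): skip — 2 and 5 already connected.
5-6 (8): add — endpoints in different components.
3-7 (9): add — endpoints in different components.
1-5 (10): skip — 1 and 5 already connected.
3-6 (11): add — endpoints in different components.
2-3 (12): skip — 2 and 3 already connected.
2-8 (12): add — endpoints in different components.
MST edges: 1-2, 1-4, 4-5, 5-6, 3-7, 3-6, 2-8; total weight 2+6+7+8+9+11+12 = 55.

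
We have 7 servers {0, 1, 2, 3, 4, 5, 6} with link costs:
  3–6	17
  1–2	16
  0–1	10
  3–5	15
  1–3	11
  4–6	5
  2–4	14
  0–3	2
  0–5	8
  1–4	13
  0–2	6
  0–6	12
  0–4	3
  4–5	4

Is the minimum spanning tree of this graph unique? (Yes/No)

Yes

Kruskal: consider edges lightest-first.
0–3 (2): add. Components now {0,3} {1} {2} {4} {5} {6}
0–4 (3): add. Components now {0,3,4} {1} {2} {5} {6}
4–5 (4): add. Components now {0,3,4,5} {1} {2} {6}
4–6 (5): add. Components now {0,3,4,5,6} {1} {2}
0–2 (6): add. Components now {0,2,3,4,5,6} {1}
0–5 (8): skip — 0 and 5 already connected.
0–1 (10): add. Components now {0,1,2,3,4,5,6}
Every non-tree edge has weight strictly greater than the heaviest edge on the tree path between its endpoints, so the MST is unique.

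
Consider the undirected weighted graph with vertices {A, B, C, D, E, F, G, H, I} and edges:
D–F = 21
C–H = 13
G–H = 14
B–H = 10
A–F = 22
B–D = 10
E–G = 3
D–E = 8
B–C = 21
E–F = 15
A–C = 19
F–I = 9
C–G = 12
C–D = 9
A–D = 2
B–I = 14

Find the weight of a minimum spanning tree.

65

Kruskal: consider edges lightest-first.
A–D (2): add — endpoints in different components.
E–G (3): add — endpoints in different components.
D–E (8): add — endpoints in different components.
C–D (9): add — endpoints in different components.
F–I (9): add — endpoints in different components.
B–D (10): add — endpoints in different components.
B–H (10): add — endpoints in different components.
C–G (12): skip — C and G already connected.
C–H (13): skip — C and H already connected.
B–I (14): add — endpoints in different components.
MST edges: A–D, E–G, D–E, C–D, F–I, B–D, B–H, B–I; total weight 2+3+8+9+9+10+10+14 = 65.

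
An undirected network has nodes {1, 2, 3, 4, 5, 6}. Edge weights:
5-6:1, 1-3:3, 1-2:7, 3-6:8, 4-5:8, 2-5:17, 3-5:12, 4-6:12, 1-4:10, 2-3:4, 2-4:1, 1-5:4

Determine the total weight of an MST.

13

Kruskal's algorithm — process edges by increasing weight (ties by edge label):
2-4 (1): add. Components now {1} {2,4} {3} {5} {6}
5-6 (1): add. Components now {1} {2,4} {3} {5,6}
1-3 (3): add. Components now {1,3} {2,4} {5,6}
1-5 (4): add. Components now {1,3,5,6} {2,4}
2-3 (4): add. Components now {1,2,3,4,5,6}
MST edges: 2-4, 5-6, 1-3, 1-5, 2-3; total weight 1+1+3+4+4 = 13.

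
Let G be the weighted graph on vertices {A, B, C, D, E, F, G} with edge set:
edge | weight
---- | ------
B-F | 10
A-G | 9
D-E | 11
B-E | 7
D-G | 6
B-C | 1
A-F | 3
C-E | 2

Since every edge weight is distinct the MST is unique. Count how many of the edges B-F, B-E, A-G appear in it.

2

Sort edges by weight, then run Kruskal:
B-C (1): add. Components now {A} {B,C} {D} {E} {F} {G}
C-E (2): add. Components now {A} {B,C,E} {D} {F} {G}
A-F (3): add. Components now {A,F} {B,C,E} {D} {G}
D-G (6): add. Components now {A,F} {B,C,E} {D,G}
B-E (7): skip — B and E already connected.
A-G (9): add. Components now {A,D,F,G} {B,C,E}
B-F (10): add. Components now {A,B,C,D,E,F,G}
MST edge set: {B-C, C-E, A-F, D-G, A-G, B-F}.
Of the listed edges, {B-F, A-G} are in the MST → 2.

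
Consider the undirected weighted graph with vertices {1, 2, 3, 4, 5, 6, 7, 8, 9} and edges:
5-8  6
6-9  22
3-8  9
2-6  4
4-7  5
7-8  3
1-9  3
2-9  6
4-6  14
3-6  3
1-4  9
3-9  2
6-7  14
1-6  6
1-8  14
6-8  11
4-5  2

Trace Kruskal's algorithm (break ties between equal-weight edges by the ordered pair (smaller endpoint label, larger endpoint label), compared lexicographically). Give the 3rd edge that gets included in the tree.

1-9

Kruskal: consider edges lightest-first.
3-9 (2): add — endpoints in different components.
4-5 (2): add — endpoints in different components.
1-9 (3): add — endpoints in different components.
3-6 (3): add — endpoints in different components.
7-8 (3): add — endpoints in different components.
2-6 (4): add — endpoints in different components.
4-7 (5): add — endpoints in different components.
1-6 (6): skip — 1 and 6 already connected.
2-9 (6): skip — 2 and 9 already connected.
5-8 (6): skip — 5 and 8 already connected.
1-4 (9): add — endpoints in different components.
The 3rd edge added is 1-9.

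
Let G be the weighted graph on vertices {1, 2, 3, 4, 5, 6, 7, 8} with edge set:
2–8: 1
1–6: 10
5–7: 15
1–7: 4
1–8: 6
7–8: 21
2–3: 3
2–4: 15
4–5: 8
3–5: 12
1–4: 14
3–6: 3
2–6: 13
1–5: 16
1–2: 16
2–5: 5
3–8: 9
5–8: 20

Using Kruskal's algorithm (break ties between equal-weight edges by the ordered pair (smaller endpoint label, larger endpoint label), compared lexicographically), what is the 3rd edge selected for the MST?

3-6

Kruskal: consider edges lightest-first.
2–8 (1): add — endpoints in different components.
2–3 (3): add — endpoints in different components.
3–6 (3): add — endpoints in different components.
1–7 (4): add — endpoints in different components.
2–5 (5): add — endpoints in different components.
1–8 (6): add — endpoints in different components.
4–5 (8): add — endpoints in different components.
The 3rd edge added is 3–6.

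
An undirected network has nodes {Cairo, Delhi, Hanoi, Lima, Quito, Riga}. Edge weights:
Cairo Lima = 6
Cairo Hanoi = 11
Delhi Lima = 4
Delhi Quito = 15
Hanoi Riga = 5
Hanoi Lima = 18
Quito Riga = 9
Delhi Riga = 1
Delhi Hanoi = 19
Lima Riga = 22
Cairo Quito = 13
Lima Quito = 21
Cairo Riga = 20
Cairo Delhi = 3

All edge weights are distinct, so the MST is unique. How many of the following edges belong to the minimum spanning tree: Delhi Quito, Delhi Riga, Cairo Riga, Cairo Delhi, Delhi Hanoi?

2

Kruskal's algorithm — process edges by increasing weight (ties by edge label):
Delhi Riga (1): add — endpoints in different components.
Cairo Delhi (3): add — endpoints in different components.
Delhi Lima (4): add — endpoints in different components.
Hanoi Riga (5): add — endpoints in different components.
Cairo Lima (6): skip — Cairo and Lima already connected.
Quito Riga (9): add — endpoints in different components.
MST edge set: {Delhi Riga, Cairo Delhi, Delhi Lima, Hanoi Riga, Quito Riga}.
Of the listed edges, {Delhi Riga, Cairo Delhi} are in the MST → 2.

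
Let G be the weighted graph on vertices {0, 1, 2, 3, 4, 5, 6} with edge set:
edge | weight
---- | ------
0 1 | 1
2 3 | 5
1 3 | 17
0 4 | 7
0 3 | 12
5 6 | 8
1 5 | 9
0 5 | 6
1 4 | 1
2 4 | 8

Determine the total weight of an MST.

29

Kruskal's algorithm — process edges by increasing weight (ties by edge label):
0 1 (1): add — endpoints in different components.
1 4 (1): add — endpoints in different components.
2 3 (5): add — endpoints in different components.
0 5 (6): add — endpoints in different components.
0 4 (7): skip — 0 and 4 already connected.
2 4 (8): add — endpoints in different components.
5 6 (8): add — endpoints in different components.
MST edges: 0 1, 1 4, 2 3, 0 5, 2 4, 5 6; total weight 1+1+5+6+8+8 = 29.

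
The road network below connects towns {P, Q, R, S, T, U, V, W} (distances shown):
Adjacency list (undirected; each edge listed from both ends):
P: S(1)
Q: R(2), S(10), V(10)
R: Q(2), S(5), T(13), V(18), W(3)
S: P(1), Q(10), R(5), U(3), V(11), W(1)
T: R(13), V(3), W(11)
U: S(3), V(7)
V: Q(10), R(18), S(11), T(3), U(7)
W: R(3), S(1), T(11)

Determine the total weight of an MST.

20

Prim, starting at R.
Step 1: cheapest edge leaving the tree is Q–R (2); add Q.
Step 2: cheapest edge leaving the tree is R–W (3); add W.
Step 3: cheapest edge leaving the tree is S–W (1); add S.
Step 4: cheapest edge leaving the tree is P–S (1); add P.
Step 5: cheapest edge leaving the tree is S–U (3); add U.
Step 6: cheapest edge leaving the tree is U–V (7); add V.
Step 7: cheapest edge leaving the tree is T–V (3); add T.
MST edges: Q–R, R–W, S–W, P–S, S–U, U–V, T–V; total weight 2+3+1+1+3+7+3 = 20.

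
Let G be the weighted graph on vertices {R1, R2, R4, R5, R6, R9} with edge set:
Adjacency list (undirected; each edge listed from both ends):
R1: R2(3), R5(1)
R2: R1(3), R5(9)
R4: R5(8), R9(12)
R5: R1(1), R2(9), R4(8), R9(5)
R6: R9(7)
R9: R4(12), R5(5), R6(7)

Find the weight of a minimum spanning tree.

Sort edges by weight, then run Kruskal:
R1-R5 (1): add — endpoints in different components.
R1-R2 (3): add — endpoints in different components.
R5-R9 (5): add — endpoints in different components.
R6-R9 (7): add — endpoints in different components.
R4-R5 (8): add — endpoints in different components.
MST edges: R1-R5, R1-R2, R5-R9, R6-R9, R4-R5; total weight 1+3+5+7+8 = 24.

24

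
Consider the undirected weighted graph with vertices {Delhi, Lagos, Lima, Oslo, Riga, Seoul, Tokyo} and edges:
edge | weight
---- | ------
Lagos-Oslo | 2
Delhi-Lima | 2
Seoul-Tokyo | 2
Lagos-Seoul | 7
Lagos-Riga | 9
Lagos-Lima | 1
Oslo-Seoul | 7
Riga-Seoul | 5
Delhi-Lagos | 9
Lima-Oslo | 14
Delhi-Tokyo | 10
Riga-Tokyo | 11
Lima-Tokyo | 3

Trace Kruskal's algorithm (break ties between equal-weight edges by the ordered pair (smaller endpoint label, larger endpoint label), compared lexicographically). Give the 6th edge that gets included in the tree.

Riga-Seoul

Kruskal's algorithm — process edges by increasing weight (ties by edge label):
Lagos-Lima (1): add. Components now {Lagos,Lima} {Seoul} {Oslo} {Delhi} {Tokyo} {Riga}
Delhi-Lima (2): add. Components now {Delhi,Lagos,Lima} {Seoul} {Oslo} {Tokyo} {Riga}
Lagos-Oslo (2): add. Components now {Delhi,Lagos,Lima,Oslo} {Seoul} {Tokyo} {Riga}
Seoul-Tokyo (2): add. Components now {Delhi,Lagos,Lima,Oslo} {Seoul,Tokyo} {Riga}
Lima-Tokyo (3): add. Components now {Delhi,Lagos,Lima,Oslo,Seoul,Tokyo} {Riga}
Riga-Seoul (5): add. Components now {Delhi,Lagos,Lima,Oslo,Riga,Seoul,Tokyo}
The 6th edge added is Riga-Seoul.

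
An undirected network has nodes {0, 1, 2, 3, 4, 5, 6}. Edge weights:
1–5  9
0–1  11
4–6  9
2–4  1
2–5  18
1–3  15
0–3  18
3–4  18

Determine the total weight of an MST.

63

Kruskal's algorithm — process edges by increasing weight (ties by edge label):
2–4 (1): add. Components now {0} {1} {2,4} {3} {5} {6}
1–5 (9): add. Components now {0} {1,5} {2,4} {3} {6}
4–6 (9): add. Components now {0} {1,5} {2,4,6} {3}
0–1 (11): add. Components now {0,1,5} {2,4,6} {3}
1–3 (15): add. Components now {0,1,3,5} {2,4,6}
0–3 (18): skip — 0 and 3 already connected.
2–5 (18): add. Components now {0,1,2,3,4,5,6}
MST edges: 2–4, 1–5, 4–6, 0–1, 1–3, 2–5; total weight 1+9+9+11+15+18 = 63.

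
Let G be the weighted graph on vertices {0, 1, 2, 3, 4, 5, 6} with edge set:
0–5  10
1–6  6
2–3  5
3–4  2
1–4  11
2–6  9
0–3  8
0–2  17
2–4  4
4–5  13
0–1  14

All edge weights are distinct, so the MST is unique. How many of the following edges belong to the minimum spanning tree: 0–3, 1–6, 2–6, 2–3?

3

Kruskal: consider edges lightest-first.
3–4 (2): add. Components now {0} {1} {2} {3,4} {5} {6}
2–4 (4): add. Components now {0} {1} {2,3,4} {5} {6}
2–3 (5): skip — 2 and 3 already connected.
1–6 (6): add. Components now {0} {1,6} {2,3,4} {5}
0–3 (8): add. Components now {0,2,3,4} {1,6} {5}
2–6 (9): add. Components now {0,1,2,3,4,6} {5}
0–5 (10): add. Components now {0,1,2,3,4,5,6}
MST edge set: {3–4, 2–4, 1–6, 0–3, 2–6, 0–5}.
Of the listed edges, {0–3, 1–6, 2–6} are in the MST → 3.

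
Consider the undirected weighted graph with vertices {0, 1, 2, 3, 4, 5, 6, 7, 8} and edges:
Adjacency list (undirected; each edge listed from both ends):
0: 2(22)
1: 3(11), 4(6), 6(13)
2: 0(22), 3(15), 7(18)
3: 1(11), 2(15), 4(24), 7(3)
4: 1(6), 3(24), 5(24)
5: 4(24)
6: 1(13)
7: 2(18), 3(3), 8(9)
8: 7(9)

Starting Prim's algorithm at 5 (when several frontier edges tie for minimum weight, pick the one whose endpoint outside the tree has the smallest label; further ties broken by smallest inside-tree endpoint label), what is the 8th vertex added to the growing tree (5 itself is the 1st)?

2

Prim, starting at 5.
Step 1: frontier [4-5 24] → take 4-5 (24); add 4.
Step 2: frontier [1-4 6, 3-4 24] → take 1-4 (6); add 1.
Step 3: frontier [1-3 11, 1-6 13, 3-4 24] → take 1-3 (11); add 3.
Step 4: frontier [1-6 13, 3-7 3, 2-3 15] → take 3-7 (3); add 7.
Step 5: frontier [1-6 13, 2-3 15, 7-8 9, 2-7 18] → take 7-8 (9); add 8.
Step 6: frontier [1-6 13, 2-3 15, 2-7 18] → take 1-6 (13); add 6.
Step 7: frontier [2-3 15, 2-7 18] → take 2-3 (15); add 2.
Step 8: frontier [0-2 22] → take 0-2 (22); add 0.
Vertex order: 5, 4, 1, 3, 7, 8, 6, 2, 0. The 8th vertex is 2.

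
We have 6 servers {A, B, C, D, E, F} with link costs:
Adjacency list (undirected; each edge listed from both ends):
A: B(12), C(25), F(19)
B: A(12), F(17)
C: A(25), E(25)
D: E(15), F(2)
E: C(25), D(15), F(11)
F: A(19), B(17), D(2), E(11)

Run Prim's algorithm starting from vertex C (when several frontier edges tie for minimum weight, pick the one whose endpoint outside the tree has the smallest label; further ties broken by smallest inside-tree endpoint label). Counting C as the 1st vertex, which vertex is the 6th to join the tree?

Grow the tree from C using Prim:
Step 1: frontier [A-C 25, C-E 25] → take A-C (25); add A.
Step 2: frontier [A-B 12, A-F 19, C-E 25] → take A-B (12); add B.
Step 3: frontier [A-F 19, B-F 17, C-E 25] → take B-F (17); add F.
Step 4: frontier [C-E 25, D-F 2, E-F 11] → take D-F (2); add D.
Step 5: frontier [C-E 25, D-E 15, E-F 11] → take E-F (11); add E.
Vertex order: C, A, B, F, D, E. The 6th vertex is E.

E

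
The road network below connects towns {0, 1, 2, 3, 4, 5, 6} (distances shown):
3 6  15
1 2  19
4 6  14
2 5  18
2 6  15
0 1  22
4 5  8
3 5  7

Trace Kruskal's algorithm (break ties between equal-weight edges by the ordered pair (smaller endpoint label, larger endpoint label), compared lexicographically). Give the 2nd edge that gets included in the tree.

4-5

Kruskal's algorithm — process edges by increasing weight (ties by edge label):
3 5 (7): add — endpoints in different components.
4 5 (8): add — endpoints in different components.
4 6 (14): add — endpoints in different components.
2 6 (15): add — endpoints in different components.
3 6 (15): skip — 3 and 6 already connected.
2 5 (18): skip — 2 and 5 already connected.
1 2 (19): add — endpoints in different components.
0 1 (22): add — endpoints in different components.
The 2nd edge added is 4 5.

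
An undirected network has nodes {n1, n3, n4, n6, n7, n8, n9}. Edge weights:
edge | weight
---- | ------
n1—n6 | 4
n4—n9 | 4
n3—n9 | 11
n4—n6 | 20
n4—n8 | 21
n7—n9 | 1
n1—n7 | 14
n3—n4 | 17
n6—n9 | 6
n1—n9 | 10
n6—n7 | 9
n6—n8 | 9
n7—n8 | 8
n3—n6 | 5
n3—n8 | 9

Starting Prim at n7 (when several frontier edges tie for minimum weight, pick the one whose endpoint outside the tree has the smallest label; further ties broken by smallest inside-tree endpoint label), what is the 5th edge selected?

Prim's algorithm from n7:
Step 1: cheapest edge leaving the tree is n7—n9 (1); add n9.
Step 2: cheapest edge leaving the tree is n4—n9 (4); add n4.
Step 3: cheapest edge leaving the tree is n6—n9 (6); add n6.
Step 4: cheapest edge leaving the tree is n1—n6 (4); add n1.
Step 5: cheapest edge leaving the tree is n3—n6 (5); add n3.
Step 6: cheapest edge leaving the tree is n7—n8 (8); add n8.
The 5th edge added is n3—n6.

n3-n6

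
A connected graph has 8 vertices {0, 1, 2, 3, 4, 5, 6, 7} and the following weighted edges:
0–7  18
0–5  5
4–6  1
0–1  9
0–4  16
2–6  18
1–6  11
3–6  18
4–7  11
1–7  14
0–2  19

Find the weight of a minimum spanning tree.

73

Sort edges by weight, then run Kruskal:
4–6 (1): add — endpoints in different components.
0–5 (5): add — endpoints in different components.
0–1 (9): add — endpoints in different components.
1–6 (11): add — endpoints in different components.
4–7 (11): add — endpoints in different components.
1–7 (14): skip — 1 and 7 already connected.
0–4 (16): skip — 0 and 4 already connected.
0–7 (18): skip — 0 and 7 already connected.
2–6 (18): add — endpoints in different components.
3–6 (18): add — endpoints in different components.
MST edges: 4–6, 0–5, 0–1, 1–6, 4–7, 2–6, 3–6; total weight 1+5+9+11+11+18+18 = 73.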